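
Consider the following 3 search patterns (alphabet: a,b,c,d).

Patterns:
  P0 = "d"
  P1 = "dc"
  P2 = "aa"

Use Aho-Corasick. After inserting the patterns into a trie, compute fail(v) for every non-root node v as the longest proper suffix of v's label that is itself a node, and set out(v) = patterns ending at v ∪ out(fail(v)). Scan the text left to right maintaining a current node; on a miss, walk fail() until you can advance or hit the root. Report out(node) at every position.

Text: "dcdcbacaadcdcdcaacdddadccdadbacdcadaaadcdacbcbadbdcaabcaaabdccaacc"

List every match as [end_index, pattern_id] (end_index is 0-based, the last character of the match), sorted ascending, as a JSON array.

Build:
Trie (insert patterns):
  n0 'ε': a→3 d→1
  n1 'd': c→2  [P0 ends]
  n2 'dc': ·  [P1 ends]
  n3 'a': a→4
  n4 'aa': ·  [P2 ends]

BFS fail/out derivation:
  n1('d'): parent n0 fail=0; on 'd' 0 → fail=0;  out {0}∪∅={0}
  n3('a'): parent n0 fail=0; on 'a' 0 → fail=0;  out ∅∪∅=∅
  n2('dc'): parent n1 fail=0; on 'c' 0 → fail=0;  out {1}∪∅={1}
  n4('aa'): parent n3 fail=0; on 'a' 0 → fail=3;  out {2}∪∅={2}

Text stream:
[0] read 'd'  n0⇒n1  ** P0@[0:0]
[1] read 'c'  n1⇒n2  ** P1@[0:1]
[2] read 'd'  n2⇒n1 (via fail)  ** P0@[2:2]
[3] read 'c'  n1⇒n2  ** P1@[2:3]
[4] read 'b'  n2⇒n0 (via fail)
[5] read 'a'  n0⇒n3
[6] read 'c'  n3⇒n0 (via fail)
[7] read 'a'  n0⇒n3
[8] read 'a'  n3⇒n4  ** P2@[7:8]
[9] read 'd'  n4⇒n1 (via fail)  ** P0@[9:9]
[10] read 'c'  n1⇒n2  ** P1@[9:10]
[11] read 'd'  n2⇒n1 (via fail)  ** P0@[11:11]
[12] read 'c'  n1⇒n2  ** P1@[11:12]
[13] read 'd'  n2⇒n1 (via fail)  ** P0@[13:13]
[14] read 'c'  n1⇒n2  ** P1@[13:14]
[15] read 'a'  n2⇒n3 (via fail)
[16] read 'a'  n3⇒n4  ** P2@[15:16]
[17] read 'c'  n4⇒n0 (via fail)
[18] read 'd'  n0⇒n1  ** P0@[18:18]
[19] read 'd'  n1⇒n1 (via fail)  ** P0@[19:19]
[20] read 'd'  n1⇒n1 (via fail)  ** P0@[20:20]
[21] read 'a'  n1⇒n3 (via fail)
[22] read 'd'  n3⇒n1 (via fail)  ** P0@[22:22]
[23] read 'c'  n1⇒n2  ** P1@[22:23]
[24] read 'c'  n2⇒n0 (via fail)
[25] read 'd'  n0⇒n1  ** P0@[25:25]
[26] read 'a'  n1⇒n3 (via fail)
[27] read 'd'  n3⇒n1 (via fail)  ** P0@[27:27]
[28] read 'b'  n1⇒n0 (via fail)
[29] read 'a'  n0⇒n3
[30] read 'c'  n3⇒n0 (via fail)
[31] read 'd'  n0⇒n1  ** P0@[31:31]
[32] read 'c'  n1⇒n2  ** P1@[31:32]
[33] read 'a'  n2⇒n3 (via fail)
[34] read 'd'  n3⇒n1 (via fail)  ** P0@[34:34]
[35] read 'a'  n1⇒n3 (via fail)
[36] read 'a'  n3⇒n4  ** P2@[35:36]
[37] read 'a'  n4⇒n4 (via fail)  ** P2@[36:37]
[38] read 'd'  n4⇒n1 (via fail)  ** P0@[38:38]
[39] read 'c'  n1⇒n2  ** P1@[38:39]
[40] read 'd'  n2⇒n1 (via fail)  ** P0@[40:40]
[41] read 'a'  n1⇒n3 (via fail)
[42] read 'c'  n3⇒n0 (via fail)
[43] read 'b'  n0⇒n0
[44] read 'c'  n0⇒n0
[45] read 'b'  n0⇒n0
[46] read 'a'  n0⇒n3
[47] read 'd'  n3⇒n1 (via fail)  ** P0@[47:47]
[48] read 'b'  n1⇒n0 (via fail)
[49] read 'd'  n0⇒n1  ** P0@[49:49]
[50] read 'c'  n1⇒n2  ** P1@[49:50]
[51] read 'a'  n2⇒n3 (via fail)
[52] read 'a'  n3⇒n4  ** P2@[51:52]
[53] read 'b'  n4⇒n0 (via fail)
[54] read 'c'  n0⇒n0
[55] read 'a'  n0⇒n3
[56] read 'a'  n3⇒n4  ** P2@[55:56]
[57] read 'a'  n4⇒n4 (via fail)  ** P2@[56:57]
[58] read 'b'  n4⇒n0 (via fail)
[59] read 'd'  n0⇒n1  ** P0@[59:59]
[60] read 'c'  n1⇒n2  ** P1@[59:60]
[61] read 'c'  n2⇒n0 (via fail)
[62] read 'a'  n0⇒n3
[63] read 'a'  n3⇒n4  ** P2@[62:63]
[64] read 'c'  n4⇒n0 (via fail)
[65] read 'c'  n0⇒n0

Result: [[0,0],[1,1],[2,0],[3,1],[8,2],[9,0],[10,1],[11,0],[12,1],[13,0],[14,1],[16,2],[18,0],[19,0],[20,0],[22,0],[23,1],[25,0],[27,0],[31,0],[32,1],[34,0],[36,2],[37,2],[38,0],[39,1],[40,0],[47,0],[49,0],[50,1],[52,2],[56,2],[57,2],[59,0],[60,1],[63,2]]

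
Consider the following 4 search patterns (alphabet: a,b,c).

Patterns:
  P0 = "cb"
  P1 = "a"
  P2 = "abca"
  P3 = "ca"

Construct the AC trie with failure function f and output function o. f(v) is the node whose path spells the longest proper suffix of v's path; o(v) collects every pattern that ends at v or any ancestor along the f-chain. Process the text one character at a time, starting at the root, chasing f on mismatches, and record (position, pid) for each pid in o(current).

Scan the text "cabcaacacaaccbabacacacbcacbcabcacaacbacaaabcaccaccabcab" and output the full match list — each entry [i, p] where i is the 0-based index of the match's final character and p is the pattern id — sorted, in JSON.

Build:
Trie nodes:
  0='ε' goto a→3 c→1
  1='c' goto a→7 b→2
  2='cb' goto ·  ←P0
  3='a' goto b→4  ←P1
  4='ab' goto c→5
  5='abc' goto a→6
  6='abca' goto ·  ←P2
  7='ca' goto ·  ←P3

BFS fail/out derivation:
  fail(1) 'c': from fail(0)=0 chase 'c': 0 ⇒ 0;  out=∅∪out(0)=∅
  fail(3) 'a': from fail(0)=0 chase 'a': 0 ⇒ 0;  out={1}∪out(0)={1}
  fail(2) 'cb': from fail(1)=0 chase 'b': 0 ⇒ 0;  out={0}∪out(0)={0}
  fail(4) 'ab': from fail(3)=0 chase 'b': 0 ⇒ 0;  out=∅∪out(0)=∅
  fail(7) 'ca': from fail(1)=0 chase 'a': 0 ⇒ 3;  out={3}∪out(3)={1,3}
  fail(5) 'abc': from fail(4)=0 chase 'c': 0 ⇒ 1;  out=∅∪out(1)=∅
  fail(6) 'abca': from fail(5)=1 chase 'a': 1 ⇒ 7;  out={2}∪out(7)={1,2,3}

Text stream:
pos 0 'c': at 1
pos 1 'a': at 7  → match P1@[1:1],P3@[0:1]
pos 2 'b': at 4 (via fail)
pos 3 'c': at 5
pos 4 'a': at 6  → match P1@[4:4],P2@[1:4],P3@[3:4]
pos 5 'a': at 3 (via fail)  → match P1@[5:5]
pos 6 'c': at 1 (via fail)
pos 7 'a': at 7  → match P1@[7:7],P3@[6:7]
pos 8 'c': at 1 (via fail)
pos 9 'a': at 7  → match P1@[9:9],P3@[8:9]
pos 10 'a': at 3 (via fail)  → match P1@[10:10]
pos 11 'c': at 1 (via fail)
pos 12 'c': at 1 (via fail)
pos 13 'b': at 2  → match P0@[12:13]
pos 14 'a': at 3 (via fail)  → match P1@[14:14]
pos 15 'b': at 4
pos 16 'a': at 3 (via fail)  → match P1@[16:16]
pos 17 'c': at 1 (via fail)
pos 18 'a': at 7  → match P1@[18:18],P3@[17:18]
pos 19 'c': at 1 (via fail)
pos 20 'a': at 7  → match P1@[20:20],P3@[19:20]
pos 21 'c': at 1 (via fail)
pos 22 'b': at 2  → match P0@[21:22]
pos 23 'c': at 1 (via fail)
pos 24 'a': at 7  → match P1@[24:24],P3@[23:24]
pos 25 'c': at 1 (via fail)
pos 26 'b': at 2  → match P0@[25:26]
pos 27 'c': at 1 (via fail)
pos 28 'a': at 7  → match P1@[28:28],P3@[27:28]
pos 29 'b': at 4 (via fail)
pos 30 'c': at 5
pos 31 'a': at 6  → match P1@[31:31],P2@[28:31],P3@[30:31]
pos 32 'c': at 1 (via fail)
pos 33 'a': at 7  → match P1@[33:33],P3@[32:33]
pos 34 'a': at 3 (via fail)  → match P1@[34:34]
pos 35 'c': at 1 (via fail)
pos 36 'b': at 2  → match P0@[35:36]
pos 37 'a': at 3 (via fail)  → match P1@[37:37]
pos 38 'c': at 1 (via fail)
pos 39 'a': at 7  → match P1@[39:39],P3@[38:39]
pos 40 'a': at 3 (via fail)  → match P1@[40:40]
pos 41 'a': at 3 (via fail)  → match P1@[41:41]
pos 42 'b': at 4
pos 43 'c': at 5
pos 44 'a': at 6  → match P1@[44:44],P2@[41:44],P3@[43:44]
pos 45 'c': at 1 (via fail)
pos 46 'c': at 1 (via fail)
pos 47 'a': at 7  → match P1@[47:47],P3@[46:47]
pos 48 'c': at 1 (via fail)
pos 49 'c': at 1 (via fail)
pos 50 'a': at 7  → match P1@[50:50],P3@[49:50]
pos 51 'b': at 4 (via fail)
pos 52 'c': at 5
pos 53 'a': at 6  → match P1@[53:53],P2@[50:53],P3@[52:53]
pos 54 'b': at 4 (via fail)

Result: [[1,1],[1,3],[4,1],[4,2],[4,3],[5,1],[7,1],[7,3],[9,1],[9,3],[10,1],[13,0],[14,1],[16,1],[18,1],[18,3],[20,1],[20,3],[22,0],[24,1],[24,3],[26,0],[28,1],[28,3],[31,1],[31,2],[31,3],[33,1],[33,3],[34,1],[36,0],[37,1],[39,1],[39,3],[40,1],[41,1],[44,1],[44,2],[44,3],[47,1],[47,3],[50,1],[50,3],[53,1],[53,2],[53,3]]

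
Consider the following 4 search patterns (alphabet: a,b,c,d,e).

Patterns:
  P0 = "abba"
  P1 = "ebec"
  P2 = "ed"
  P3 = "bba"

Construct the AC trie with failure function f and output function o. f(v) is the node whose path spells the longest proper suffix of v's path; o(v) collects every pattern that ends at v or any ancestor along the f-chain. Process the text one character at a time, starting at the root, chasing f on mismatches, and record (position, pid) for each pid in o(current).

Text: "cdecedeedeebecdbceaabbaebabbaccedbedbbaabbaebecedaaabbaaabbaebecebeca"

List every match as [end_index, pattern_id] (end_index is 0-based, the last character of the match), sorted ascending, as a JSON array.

Build:
Trie (insert patterns):
  0='ε' goto a→1 b→10 e→5
  1='a' goto b→2
  2='ab' goto b→3
  3='abb' goto a→4
  4='abba' goto ·  [P0 ends]
  5='e' goto b→6 d→9
  6='eb' goto e→7
  7='ebe' goto c→8
  8='ebec' goto ·  [P1 ends]
  9='ed' goto ·  [P2 ends]
  10='b' goto b→11
  11='bb' goto a→12
  12='bba' goto ·  [P3 ends]

BFS fail/out derivation:
  fail(1) 'a': from fail(0)=0 chase 'a': 0 ⇒ 0;  out=∅∪out(0)=∅
  fail(5) 'e': from fail(0)=0 chase 'e': 0 ⇒ 0;  out=∅∪out(0)=∅
  fail(10) 'b': from fail(0)=0 chase 'b': 0 ⇒ 0;  out=∅∪out(0)=∅
  fail(2) 'ab': from fail(1)=0 chase 'b': 0 ⇒ 10;  out=∅∪out(10)=∅
  fail(6) 'eb': from fail(5)=0 chase 'b': 0 ⇒ 10;  out=∅∪out(10)=∅
  fail(9) 'ed': from fail(5)=0 chase 'd': 0 ⇒ 0;  out={2}∪out(0)={2}
  fail(11) 'bb': from fail(10)=0 chase 'b': 0 ⇒ 10;  out=∅∪out(10)=∅
  fail(3) 'abb': from fail(2)=10 chase 'b': 10 ⇒ 11;  out=∅∪out(11)=∅
  fail(7) 'ebe': from fail(6)=10 chase 'e': 10→0 ⇒ 5;  out=∅∪out(5)=∅
  fail(12) 'bba': from fail(11)=10 chase 'a': 10→0 ⇒ 1;  out={3}∪out(1)={3}
  fail(4) 'abba': from fail(3)=11 chase 'a': 11 ⇒ 12;  out={0}∪out(12)={0,3}
  fail(8) 'ebec': from fail(7)=5 chase 'c': 5→0 ⇒ 0;  out={1}∪out(0)={1}

Text stream:
[0] read 'c'  n0⇒n0
[1] read 'd'  n0⇒n0
[2] read 'e'  n0⇒n5
[3] read 'c'  n5⇒n0 ·f
[4] read 'e'  n0⇒n5
[5] read 'd'  n5⇒n9  → match P2@[4:5]
[6] read 'e'  n9⇒n5 ·f
[7] read 'e'  n5⇒n5 ·f
[8] read 'd'  n5⇒n9  → match P2@[7:8]
[9] read 'e'  n9⇒n5 ·f
[10] read 'e'  n5⇒n5 ·f
[11] read 'b'  n5⇒n6
[12] read 'e'  n6⇒n7
[13] read 'c'  n7⇒n8  → match P1@[10:13]
[14] read 'd'  n8⇒n0 ·f
[15] read 'b'  n0⇒n10
[16] read 'c'  n10⇒n0 ·f
[17] read 'e'  n0⇒n5
[18] read 'a'  n5⇒n1 ·f
[19] read 'a'  n1⇒n1 ·f
[20] read 'b'  n1⇒n2
[21] read 'b'  n2⇒n3
[22] read 'a'  n3⇒n4  → match P0@[19:22],P3@[20:22]
[23] read 'e'  n4⇒n5 ·f
[24] read 'b'  n5⇒n6
[25] read 'a'  n6⇒n1 ·f
[26] read 'b'  n1⇒n2
[27] read 'b'  n2⇒n3
[28] read 'a'  n3⇒n4  → match P0@[25:28],P3@[26:28]
[29] read 'c'  n4⇒n0 ·f
[30] read 'c'  n0⇒n0
[31] read 'e'  n0⇒n5
[32] read 'd'  n5⇒n9  → match P2@[31:32]
[33] read 'b'  n9⇒n10 ·f
[34] read 'e'  n10⇒n5 ·f
[35] read 'd'  n5⇒n9  → match P2@[34:35]
[36] read 'b'  n9⇒n10 ·f
[37] read 'b'  n10⇒n11
[38] read 'a'  n11⇒n12  → match P3@[36:38]
[39] read 'a'  n12⇒n1 ·f
[40] read 'b'  n1⇒n2
[41] read 'b'  n2⇒n3
[42] read 'a'  n3⇒n4  → match P0@[39:42],P3@[40:42]
[43] read 'e'  n4⇒n5 ·f
[44] read 'b'  n5⇒n6
[45] read 'e'  n6⇒n7
[46] read 'c'  n7⇒n8  → match P1@[43:46]
[47] read 'e'  n8⇒n5 ·f
[48] read 'd'  n5⇒n9  → match P2@[47:48]
[49] read 'a'  n9⇒n1 ·f
[50] read 'a'  n1⇒n1 ·f
[51] read 'a'  n1⇒n1 ·f
[52] read 'b'  n1⇒n2
[53] read 'b'  n2⇒n3
[54] read 'a'  n3⇒n4  → match P0@[51:54],P3@[52:54]
[55] read 'a'  n4⇒n1 ·f
[56] read 'a'  n1⇒n1 ·f
[57] read 'b'  n1⇒n2
[58] read 'b'  n2⇒n3
[59] read 'a'  n3⇒n4  → match P0@[56:59],P3@[57:59]
[60] read 'e'  n4⇒n5 ·f
[61] read 'b'  n5⇒n6
[62] read 'e'  n6⇒n7
[63] read 'c'  n7⇒n8  → match P1@[60:63]
[64] read 'e'  n8⇒n5 ·f
[65] read 'b'  n5⇒n6
[66] read 'e'  n6⇒n7
[67] read 'c'  n7⇒n8  → match P1@[64:67]
[68] read 'a'  n8⇒n1 ·f

All matches (sorted): [[5,2],[8,2],[13,1],[22,0],[22,3],[28,0],[28,3],[32,2],[35,2],[38,3],[42,0],[42,3],[46,1],[48,2],[54,0],[54,3],[59,0],[59,3],[63,1],[67,1]]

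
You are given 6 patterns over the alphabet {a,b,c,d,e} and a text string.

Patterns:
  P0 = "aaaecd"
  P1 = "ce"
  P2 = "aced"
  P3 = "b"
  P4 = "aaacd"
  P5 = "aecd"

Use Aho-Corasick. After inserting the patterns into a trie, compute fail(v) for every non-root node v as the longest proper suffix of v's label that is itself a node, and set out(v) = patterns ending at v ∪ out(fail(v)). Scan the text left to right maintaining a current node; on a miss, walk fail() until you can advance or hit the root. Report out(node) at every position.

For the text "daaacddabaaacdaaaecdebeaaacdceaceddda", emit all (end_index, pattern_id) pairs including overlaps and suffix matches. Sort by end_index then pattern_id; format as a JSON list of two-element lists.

Build automaton:
Trie (insert patterns):
  n0 'ε': a→1 b→12 c→7
  n1 'a': a→2 c→9 e→15
  n2 'aa': a→3
  n3 'aaa': c→13 e→4
  n4 'aaae': c→5
  n5 'aaaec': d→6
  n6 'aaaecd': ·  [P0 ends]
  n7 'c': e→8
  n8 'ce': ·  [P1 ends]
  n9 'ac': e→10
  n10 'ace': d→11
  n11 'aced': ·  [P2 ends]
  n12 'b': ·  [P3 ends]
  n13 'aaac': d→14
  n14 'aaacd': ·  [P4 ends]
  n15 'ae': c→16
  n16 'aec': d→17
  n17 'aecd': ·  [P5 ends]

Failure links (BFS by depth):
  n1('a'): parent n0 fail=0; on 'a' 0 → fail=0;  out ∅∪∅=∅
  n7('c'): parent n0 fail=0; on 'c' 0 → fail=0;  out ∅∪∅=∅
  n12('b'): parent n0 fail=0; on 'b' 0 → fail=0;  out {3}∪∅={3}
  n2('aa'): parent n1 fail=0; on 'a' 0 → fail=1;  out ∅∪∅=∅
  n8('ce'): parent n7 fail=0; on 'e' 0 → fail=0;  out {1}∪∅={1}
  n9('ac'): parent n1 fail=0; on 'c' 0 → fail=7;  out ∅∪∅=∅
  n15('ae'): parent n1 fail=0; on 'e' 0 → fail=0;  out ∅∪∅=∅
  n3('aaa'): parent n2 fail=1; on 'a' 1 → fail=2;  out ∅∪∅=∅
  n10('ace'): parent n9 fail=7; on 'e' 7 → fail=8;  out ∅∪{1}={1}
  n16('aec'): parent n15 fail=0; on 'c' 0 → fail=7;  out ∅∪∅=∅
  n4('aaae'): parent n3 fail=2; on 'e' 2→1 → fail=15;  out ∅∪∅=∅
  n11('aced'): parent n10 fail=8; on 'd' 8→0 → fail=0;  out {2}∪∅={2}
  n13('aaac'): parent n3 fail=2; on 'c' 2→1 → fail=9;  out ∅∪∅=∅
  n17('aecd'): parent n16 fail=7; on 'd' 7→0 → fail=0;  out {5}∪∅={5}
  n5('aaaec'): parent n4 fail=15; on 'c' 15 → fail=16;  out ∅∪∅=∅
  n14('aaacd'): parent n13 fail=9; on 'd' 9→7→0 → fail=0;  out {4}∪∅={4}
  n6('aaaecd'): parent n5 fail=16; on 'd' 16 → fail=17;  out {0}∪{5}={0,5}

Text stream:
i=0 'd': node 0→0
i=1 'a': node 0→1
i=2 'a': node 1→2
i=3 'a': node 2→3
i=4 'c': node 3→13
i=5 'd': node 13→14  → match P4@[1:5]
i=6 'd': node 14→0 (via fail)
i=7 'a': node 0→1
i=8 'b': node 1→12 (via fail)  → match P3@[8:8]
i=9 'a': node 12→1 (via fail)
i=10 'a': node 1→2
i=11 'a': node 2→3
i=12 'c': node 3→13
i=13 'd': node 13→14  → match P4@[9:13]
i=14 'a': node 14→1 (via fail)
i=15 'a': node 1→2
i=16 'a': node 2→3
i=17 'e': node 3→4
i=18 'c': node 4→5
i=19 'd': node 5→6  → match P0@[14:19],P5@[16:19]
i=20 'e': node 6→0 (via fail)
i=21 'b': node 0→12  → match P3@[21:21]
i=22 'e': node 12→0 (via fail)
i=23 'a': node 0→1
i=24 'a': node 1→2
i=25 'a': node 2→3
i=26 'c': node 3→13
i=27 'd': node 13→14  → match P4@[23:27]
i=28 'c': node 14→7 (via fail)
i=29 'e': node 7→8  → match P1@[28:29]
i=30 'a': node 8→1 (via fail)
i=31 'c': node 1→9
i=32 'e': node 9→10  → match P1@[31:32]
i=33 'd': node 10→11  → match P2@[30:33]
i=34 'd': node 11→0 (via fail)
i=35 'd': node 0→0
i=36 'a': node 0→1

Result: [[5,4],[8,3],[13,4],[19,0],[19,5],[21,3],[27,4],[29,1],[32,1],[33,2]]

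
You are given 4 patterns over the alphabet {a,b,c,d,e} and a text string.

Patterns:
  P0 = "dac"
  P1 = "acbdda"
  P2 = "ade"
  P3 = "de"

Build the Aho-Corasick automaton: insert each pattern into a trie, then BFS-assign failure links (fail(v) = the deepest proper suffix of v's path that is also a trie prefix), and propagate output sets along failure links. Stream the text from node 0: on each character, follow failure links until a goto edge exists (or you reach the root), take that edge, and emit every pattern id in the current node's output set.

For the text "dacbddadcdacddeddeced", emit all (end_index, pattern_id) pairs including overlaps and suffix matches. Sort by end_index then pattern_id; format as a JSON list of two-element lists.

Build:
Trie nodes:
  0='ε' goto a→4 d→1
  1='d' goto a→2 e→12
  2='da' goto c→3
  3='dac' goto ·  ←P0
  4='a' goto c→5 d→10
  5='ac' goto b→6
  6='acb' goto d→7
  7='acbd' goto d→8
  8='acbdd' goto a→9
  9='acbdda' goto ·  ←P1
  10='ad' goto e→11
  11='ade' goto ·  ←P2
  12='de' goto ·  ←P3

Failure links (BFS by depth):
  n1('d'): parent n0 fail=0; on 'd' 0 → fail=0;  out ∅∪∅=∅
  n4('a'): parent n0 fail=0; on 'a' 0 → fail=0;  out ∅∪∅=∅
  n2('da'): parent n1 fail=0; on 'a' 0 → fail=4;  out ∅∪∅=∅
  n5('ac'): parent n4 fail=0; on 'c' 0 → fail=0;  out ∅∪∅=∅
  n10('ad'): parent n4 fail=0; on 'd' 0 → fail=1;  out ∅∪∅=∅
  n12('de'): parent n1 fail=0; on 'e' 0 → fail=0;  out {3}∪∅={3}
  n3('dac'): parent n2 fail=4; on 'c' 4 → fail=5;  out {0}∪∅={0}
  n6('acb'): parent n5 fail=0; on 'b' 0 → fail=0;  out ∅∪∅=∅
  n11('ade'): parent n10 fail=1; on 'e' 1 → fail=12;  out {2}∪{3}={2,3}
  n7('acbd'): parent n6 fail=0; on 'd' 0 → fail=1;  out ∅∪∅=∅
  n8('acbdd'): parent n7 fail=1; on 'd' 1→0 → fail=1;  out ∅∪∅=∅
  n9('acbdda'): parent n8 fail=1; on 'a' 1 → fail=2;  out {1}∪∅={1}

Text stream:
[0] read 'd'  n0⇒n1
[1] read 'a'  n1⇒n2
[2] read 'c'  n2⇒n3  ** P0@[0:2]
[3] read 'b'  n3⇒n6 (fail-walked)
[4] read 'd'  n6⇒n7
[5] read 'd'  n7⇒n8
[6] read 'a'  n8⇒n9  ** P1@[1:6]
[7] read 'd'  n9⇒n10 (fail-walked)
[8] read 'c'  n10⇒n0 (fail-walked)
[9] read 'd'  n0⇒n1
[10] read 'a'  n1⇒n2
[11] read 'c'  n2⇒n3  ** P0@[9:11]
[12] read 'd'  n3⇒n1 (fail-walked)
[13] read 'd'  n1⇒n1 (fail-walked)
[14] read 'e'  n1⇒n12  ** P3@[13:14]
[15] read 'd'  n12⇒n1 (fail-walked)
[16] read 'd'  n1⇒n1 (fail-walked)
[17] read 'e'  n1⇒n12  ** P3@[16:17]
[18] read 'c'  n12⇒n0 (fail-walked)
[19] read 'e'  n0⇒n0
[20] read 'd'  n0⇒n1

Matches: [[2,0],[6,1],[11,0],[14,3],[17,3]]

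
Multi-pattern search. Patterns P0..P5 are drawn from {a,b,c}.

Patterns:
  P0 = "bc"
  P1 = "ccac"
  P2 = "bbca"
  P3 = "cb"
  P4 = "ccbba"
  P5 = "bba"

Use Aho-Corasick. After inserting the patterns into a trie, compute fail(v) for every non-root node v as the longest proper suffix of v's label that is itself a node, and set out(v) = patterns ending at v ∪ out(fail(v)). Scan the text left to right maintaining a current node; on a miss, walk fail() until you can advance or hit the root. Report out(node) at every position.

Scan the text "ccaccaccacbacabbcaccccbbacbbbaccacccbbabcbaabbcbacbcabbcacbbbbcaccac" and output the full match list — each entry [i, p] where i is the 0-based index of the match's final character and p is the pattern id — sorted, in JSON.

Build automaton:
Trie (insert patterns):
  0='ε' goto b→1 c→3
  1='b' goto b→7 c→2
  2='bc' goto ·  ←P0
  3='c' goto b→10 c→4
  4='cc' goto a→5 b→11
  5='cca' goto c→6
  6='ccac' goto ·  ←P1
  7='bb' goto a→14 c→8
  8='bbc' goto a→9
  9='bbca' goto ·  ←P2
  10='cb' goto ·  ←P3
  11='ccb' goto b→12
  12='ccbb' goto a→13
  13='ccbba' goto ·  ←P4
  14='bba' goto ·  ←P5

BFS fail/out derivation:
  fail(1) 'b': from fail(0)=0 chase 'b': 0 ⇒ 0;  out=∅∪out(0)=∅
  fail(3) 'c': from fail(0)=0 chase 'c': 0 ⇒ 0;  out=∅∪out(0)=∅
  fail(2) 'bc': from fail(1)=0 chase 'c': 0 ⇒ 3;  out={0}∪out(3)={0}
  fail(4) 'cc': from fail(3)=0 chase 'c': 0 ⇒ 3;  out=∅∪out(3)=∅
  fail(7) 'bb': from fail(1)=0 chase 'b': 0 ⇒ 1;  out=∅∪out(1)=∅
  fail(10) 'cb': from fail(3)=0 chase 'b': 0 ⇒ 1;  out={3}∪out(1)={3}
  fail(5) 'cca': from fail(4)=3 chase 'a': 3→0 ⇒ 0;  out=∅∪out(0)=∅
  fail(8) 'bbc': from fail(7)=1 chase 'c': 1 ⇒ 2;  out=∅∪out(2)={0}
  fail(11) 'ccb': from fail(4)=3 chase 'b': 3 ⇒ 10;  out=∅∪out(10)={3}
  fail(14) 'bba': from fail(7)=1 chase 'a': 1→0 ⇒ 0;  out={5}∪out(0)={5}
  fail(6) 'ccac': from fail(5)=0 chase 'c': 0 ⇒ 3;  out={1}∪out(3)={1}
  fail(9) 'bbca': from fail(8)=2 chase 'a': 2→3→0 ⇒ 0;  out={2}∪out(0)={2}
  fail(12) 'ccbb': from fail(11)=10 chase 'b': 10→1 ⇒ 7;  out=∅∪out(7)=∅
  fail(13) 'ccbba': from fail(12)=7 chase 'a': 7 ⇒ 14;  out={4}∪out(14)={4,5}

Run:
i=0 'c': node 0→3
i=1 'c': node 3→4
i=2 'a': node 4→5
i=3 'c': node 5→6  ** P1@[0:3]
i=4 'c': node 6→4 (fail-walked)
i=5 'a': node 4→5
i=6 'c': node 5→6  ** P1@[3:6]
i=7 'c': node 6→4 (fail-walked)
i=8 'a': node 4→5
i=9 'c': node 5→6  ** P1@[6:9]
i=10 'b': node 6→10 (fail-walked)  ** P3@[9:10]
i=11 'a': node 10→0 (fail-walked)
i=12 'c': node 0→3
i=13 'a': node 3→0 (fail-walked)
i=14 'b': node 0→1
i=15 'b': node 1→7
i=16 'c': node 7→8  ** P0@[15:16]
i=17 'a': node 8→9  ** P2@[14:17]
i=18 'c': node 9→3 (fail-walked)
i=19 'c': node 3→4
i=20 'c': node 4→4 (fail-walked)
i=21 'c': node 4→4 (fail-walked)
i=22 'b': node 4→11  ** P3@[21:22]
i=23 'b': node 11→12
i=24 'a': node 12→13  ** P4@[20:24],P5@[22:24]
i=25 'c': node 13→3 (fail-walked)
i=26 'b': node 3→10  ** P3@[25:26]
i=27 'b': node 10→7 (fail-walked)
i=28 'b': node 7→7 (fail-walked)
i=29 'a': node 7→14  ** P5@[27:29]
i=30 'c': node 14→3 (fail-walked)
i=31 'c': node 3→4
i=32 'a': node 4→5
i=33 'c': node 5→6  ** P1@[30:33]
i=34 'c': node 6→4 (fail-walked)
i=35 'c': node 4→4 (fail-walked)
i=36 'b': node 4→11  ** P3@[35:36]
i=37 'b': node 11→12
i=38 'a': node 12→13  ** P4@[34:38],P5@[36:38]
i=39 'b': node 13→1 (fail-walked)
i=40 'c': node 1→2  ** P0@[39:40]
i=41 'b': node 2→10 (fail-walked)  ** P3@[40:41]
i=42 'a': node 10→0 (fail-walked)
i=43 'a': node 0→0
i=44 'b': node 0→1
i=45 'b': node 1→7
i=46 'c': node 7→8  ** P0@[45:46]
i=47 'b': node 8→10 (fail-walked)  ** P3@[46:47]
i=48 'a': node 10→0 (fail-walked)
i=49 'c': node 0→3
i=50 'b': node 3→10  ** P3@[49:50]
i=51 'c': node 10→2 (fail-walked)  ** P0@[50:51]
i=52 'a': node 2→0 (fail-walked)
i=53 'b': node 0→1
i=54 'b': node 1→7
i=55 'c': node 7→8  ** P0@[54:55]
i=56 'a': node 8→9  ** P2@[53:56]
i=57 'c': node 9→3 (fail-walked)
i=58 'b': node 3→10  ** P3@[57:58]
i=59 'b': node 10→7 (fail-walked)
i=60 'b': node 7→7 (fail-walked)
i=61 'b': node 7→7 (fail-walked)
i=62 'c': node 7→8  ** P0@[61:62]
i=63 'a': node 8→9  ** P2@[60:63]
i=64 'c': node 9→3 (fail-walked)
i=65 'c': node 3→4
i=66 'a': node 4→5
i=67 'c': node 5→6  ** P1@[64:67]

All matches (sorted): [[3,1],[6,1],[9,1],[10,3],[16,0],[17,2],[22,3],[24,4],[24,5],[26,3],[29,5],[33,1],[36,3],[38,4],[38,5],[40,0],[41,3],[46,0],[47,3],[50,3],[51,0],[55,0],[56,2],[58,3],[62,0],[63,2],[67,1]]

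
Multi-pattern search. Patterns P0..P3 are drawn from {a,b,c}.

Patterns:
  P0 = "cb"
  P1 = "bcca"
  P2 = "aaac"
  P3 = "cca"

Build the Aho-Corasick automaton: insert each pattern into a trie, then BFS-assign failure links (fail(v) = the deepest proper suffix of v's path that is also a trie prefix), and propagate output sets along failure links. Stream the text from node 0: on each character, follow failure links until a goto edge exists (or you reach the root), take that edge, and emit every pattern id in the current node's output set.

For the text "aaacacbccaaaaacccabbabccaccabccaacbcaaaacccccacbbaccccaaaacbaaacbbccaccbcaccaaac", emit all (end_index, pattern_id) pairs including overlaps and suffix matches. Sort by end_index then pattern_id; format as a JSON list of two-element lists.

Build:
Trie (insert patterns):
  n0 'ε': a→7 b→3 c→1
  n1 'c': b→2 c→11
  n2 'cb': ·  [P0 ends]
  n3 'b': c→4
  n4 'bc': c→5
  n5 'bcc': a→6
  n6 'bcca': ·  [P1 ends]
  n7 'a': a→8
  n8 'aa': a→9
  n9 'aaa': c→10
  n10 'aaac': ·  [P2 ends]
  n11 'cc': a→12
  n12 'cca': ·  [P3 ends]

BFS fail/out derivation:
  fail(1) 'c': from fail(0)=0 chase 'c': 0 ⇒ 0;  out=∅∪out(0)=∅
  fail(3) 'b': from fail(0)=0 chase 'b': 0 ⇒ 0;  out=∅∪out(0)=∅
  fail(7) 'a': from fail(0)=0 chase 'a': 0 ⇒ 0;  out=∅∪out(0)=∅
  fail(2) 'cb': from fail(1)=0 chase 'b': 0 ⇒ 3;  out={0}∪out(3)={0}
  fail(4) 'bc': from fail(3)=0 chase 'c': 0 ⇒ 1;  out=∅∪out(1)=∅
  fail(8) 'aa': from fail(7)=0 chase 'a': 0 ⇒ 7;  out=∅∪out(7)=∅
  fail(11) 'cc': from fail(1)=0 chase 'c': 0 ⇒ 1;  out=∅∪out(1)=∅
  fail(5) 'bcc': from fail(4)=1 chase 'c': 1 ⇒ 11;  out=∅∪out(11)=∅
  fail(9) 'aaa': from fail(8)=7 chase 'a': 7 ⇒ 8;  out=∅∪out(8)=∅
  fail(12) 'cca': from fail(11)=1 chase 'a': 1→0 ⇒ 7;  out={3}∪out(7)={3}
  fail(6) 'bcca': from fail(5)=11 chase 'a': 11 ⇒ 12;  out={1}∪out(12)={1,3}
  fail(10) 'aaac': from fail(9)=8 chase 'c': 8→7→0 ⇒ 1;  out={2}∪out(1)={2}

Text stream:
pos 0 'a': at 7
pos 1 'a': at 8
pos 2 'a': at 9
pos 3 'c': at 10  ** P2@[0:3]
pos 4 'a': at 7 ·f
pos 5 'c': at 1 ·f
pos 6 'b': at 2  ** P0@[5:6]
pos 7 'c': at 4 ·f
pos 8 'c': at 5
pos 9 'a': at 6  ** P1@[6:9],P3@[7:9]
pos 10 'a': at 8 ·f
pos 11 'a': at 9
pos 12 'a': at 9 ·f
pos 13 'a': at 9 ·f
pos 14 'c': at 10  ** P2@[11:14]
pos 15 'c': at 11 ·f
pos 16 'c': at 11 ·f
pos 17 'a': at 12  ** P3@[15:17]
pos 18 'b': at 3 ·f
pos 19 'b': at 3 ·f
pos 20 'a': at 7 ·f
pos 21 'b': at 3 ·f
pos 22 'c': at 4
pos 23 'c': at 5
pos 24 'a': at 6  ** P1@[21:24],P3@[22:24]
pos 25 'c': at 1 ·f
pos 26 'c': at 11
pos 27 'a': at 12  ** P3@[25:27]
pos 28 'b': at 3 ·f
pos 29 'c': at 4
pos 30 'c': at 5
pos 31 'a': at 6  ** P1@[28:31],P3@[29:31]
pos 32 'a': at 8 ·f
pos 33 'c': at 1 ·f
pos 34 'b': at 2  ** P0@[33:34]
pos 35 'c': at 4 ·f
pos 36 'a': at 7 ·f
pos 37 'a': at 8
pos 38 'a': at 9
pos 39 'a': at 9 ·f
pos 40 'c': at 10  ** P2@[37:40]
pos 41 'c': at 11 ·f
pos 42 'c': at 11 ·f
pos 43 'c': at 11 ·f
pos 44 'c': at 11 ·f
pos 45 'a': at 12  ** P3@[43:45]
pos 46 'c': at 1 ·f
pos 47 'b': at 2  ** P0@[46:47]
pos 48 'b': at 3 ·f
pos 49 'a': at 7 ·f
pos 50 'c': at 1 ·f
pos 51 'c': at 11
pos 52 'c': at 11 ·f
pos 53 'c': at 11 ·f
pos 54 'a': at 12  ** P3@[52:54]
pos 55 'a': at 8 ·f
pos 56 'a': at 9
pos 57 'a': at 9 ·f
pos 58 'c': at 10  ** P2@[55:58]
pos 59 'b': at 2 ·f  ** P0@[58:59]
pos 60 'a': at 7 ·f
pos 61 'a': at 8
pos 62 'a': at 9
pos 63 'c': at 10  ** P2@[60:63]
pos 64 'b': at 2 ·f  ** P0@[63:64]
pos 65 'b': at 3 ·f
pos 66 'c': at 4
pos 67 'c': at 5
pos 68 'a': at 6  ** P1@[65:68],P3@[66:68]
pos 69 'c': at 1 ·f
pos 70 'c': at 11
pos 71 'b': at 2 ·f  ** P0@[70:71]
pos 72 'c': at 4 ·f
pos 73 'a': at 7 ·f
pos 74 'c': at 1 ·f
pos 75 'c': at 11
pos 76 'a': at 12  ** P3@[74:76]
pos 77 'a': at 8 ·f
pos 78 'a': at 9
pos 79 'c': at 10  ** P2@[76:79]

All matches (sorted): [[3,2],[6,0],[9,1],[9,3],[14,2],[17,3],[24,1],[24,3],[27,3],[31,1],[31,3],[34,0],[40,2],[45,3],[47,0],[54,3],[58,2],[59,0],[63,2],[64,0],[68,1],[68,3],[71,0],[76,3],[79,2]]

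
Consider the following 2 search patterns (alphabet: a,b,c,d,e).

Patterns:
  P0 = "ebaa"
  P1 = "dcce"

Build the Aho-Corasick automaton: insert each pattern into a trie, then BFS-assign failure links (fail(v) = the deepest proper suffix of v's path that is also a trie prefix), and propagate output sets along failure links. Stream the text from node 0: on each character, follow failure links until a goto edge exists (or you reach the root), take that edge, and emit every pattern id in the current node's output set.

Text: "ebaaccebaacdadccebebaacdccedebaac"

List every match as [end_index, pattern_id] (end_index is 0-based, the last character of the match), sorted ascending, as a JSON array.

Construct AC machine:
Trie (insert patterns):
  0='ε' goto d→5 e→1
  1='e' goto b→2
  2='eb' goto a→3
  3='eba' goto a→4
  4='ebaa' goto ·  ←P0
  5='d' goto c→6
  6='dc' goto c→7
  7='dcc' goto e→8
  8='dcce' goto ·  ←P1

Failure links (BFS by depth):
  fail(1) 'e': from fail(0)=0 chase 'e': 0 ⇒ 0;  out=∅∪out(0)=∅
  fail(5) 'd': from fail(0)=0 chase 'd': 0 ⇒ 0;  out=∅∪out(0)=∅
  fail(2) 'eb': from fail(1)=0 chase 'b': 0 ⇒ 0;  out=∅∪out(0)=∅
  fail(6) 'dc': from fail(5)=0 chase 'c': 0 ⇒ 0;  out=∅∪out(0)=∅
  fail(3) 'eba': from fail(2)=0 chase 'a': 0 ⇒ 0;  out=∅∪out(0)=∅
  fail(7) 'dcc': from fail(6)=0 chase 'c': 0 ⇒ 0;  out=∅∪out(0)=∅
  fail(4) 'ebaa': from fail(3)=0 chase 'a': 0 ⇒ 0;  out={0}∪out(0)={0}
  fail(8) 'dcce': from fail(7)=0 chase 'e': 0 ⇒ 1;  out={1}∪out(1)={1}

Text stream:
i=0 'e': node 0→1
i=1 'b': node 1→2
i=2 'a': node 2→3
i=3 'a': node 3→4  ** P0@[0:3]
i=4 'c': node 4→0 (via fail)
i=5 'c': node 0→0
i=6 'e': node 0→1
i=7 'b': node 1→2
i=8 'a': node 2→3
i=9 'a': node 3→4  ** P0@[6:9]
i=10 'c': node 4→0 (via fail)
i=11 'd': node 0→5
i=12 'a': node 5→0 (via fail)
i=13 'd': node 0→5
i=14 'c': node 5→6
i=15 'c': node 6→7
i=16 'e': node 7→8  ** P1@[13:16]
i=17 'b': node 8→2 (via fail)
i=18 'e': node 2→1 (via fail)
i=19 'b': node 1→2
i=20 'a': node 2→3
i=21 'a': node 3→4  ** P0@[18:21]
i=22 'c': node 4→0 (via fail)
i=23 'd': node 0→5
i=24 'c': node 5→6
i=25 'c': node 6→7
i=26 'e': node 7→8  ** P1@[23:26]
i=27 'd': node 8→5 (via fail)
i=28 'e': node 5→1 (via fail)
i=29 'b': node 1→2
i=30 'a': node 2→3
i=31 'a': node 3→4  ** P0@[28:31]
i=32 'c': node 4→0 (via fail)

Matches: [[3,0],[9,0],[16,1],[21,0],[26,1],[31,0]]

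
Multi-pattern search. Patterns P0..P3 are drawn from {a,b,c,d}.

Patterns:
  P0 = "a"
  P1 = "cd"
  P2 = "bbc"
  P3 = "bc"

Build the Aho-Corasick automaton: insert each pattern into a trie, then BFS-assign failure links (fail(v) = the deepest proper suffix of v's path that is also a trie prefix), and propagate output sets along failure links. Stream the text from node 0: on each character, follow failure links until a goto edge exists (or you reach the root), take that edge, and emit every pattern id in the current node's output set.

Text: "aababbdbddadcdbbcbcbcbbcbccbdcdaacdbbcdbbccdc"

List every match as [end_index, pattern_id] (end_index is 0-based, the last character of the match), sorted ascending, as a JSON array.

Construct AC machine:
Trie (insert patterns):
  n0 'ε': a→1 b→4 c→2
  n1 'a': ·  ←P0
  n2 'c': d→3
  n3 'cd': ·  ←P1
  n4 'b': b→5 c→7
  n5 'bb': c→6
  n6 'bbc': ·  ←P2
  n7 'bc': ·  ←P3

Failure links (BFS by depth):
  fail(1) 'a': from fail(0)=0 chase 'a': 0 ⇒ 0;  out={0}∪out(0)={0}
  fail(2) 'c': from fail(0)=0 chase 'c': 0 ⇒ 0;  out=∅∪out(0)=∅
  fail(4) 'b': from fail(0)=0 chase 'b': 0 ⇒ 0;  out=∅∪out(0)=∅
  fail(3) 'cd': from fail(2)=0 chase 'd': 0 ⇒ 0;  out={1}∪out(0)={1}
  fail(5) 'bb': from fail(4)=0 chase 'b': 0 ⇒ 4;  out=∅∪out(4)=∅
  fail(7) 'bc': from fail(4)=0 chase 'c': 0 ⇒ 2;  out={3}∪out(2)={3}
  fail(6) 'bbc': from fail(5)=4 chase 'c': 4 ⇒ 7;  out={2}∪out(7)={2,3}

Text stream:
[0] read 'a'  n0⇒n1  → match P0@[0:0]
[1] read 'a'  n1⇒n1 ·f  → match P0@[1:1]
[2] read 'b'  n1⇒n4 ·f
[3] read 'a'  n4⇒n1 ·f  → match P0@[3:3]
[4] read 'b'  n1⇒n4 ·f
[5] read 'b'  n4⇒n5
[6] read 'd'  n5⇒n0 ·f
[7] read 'b'  n0⇒n4
[8] read 'd'  n4⇒n0 ·f
[9] read 'd'  n0⇒n0
[10] read 'a'  n0⇒n1  → match P0@[10:10]
[11] read 'd'  n1⇒n0 ·f
[12] read 'c'  n0⇒n2
[13] read 'd'  n2⇒n3  → match P1@[12:13]
[14] read 'b'  n3⇒n4 ·f
[15] read 'b'  n4⇒n5
[16] read 'c'  n5⇒n6  → match P2@[14:16],P3@[15:16]
[17] read 'b'  n6⇒n4 ·f
[18] read 'c'  n4⇒n7  → match P3@[17:18]
[19] read 'b'  n7⇒n4 ·f
[20] read 'c'  n4⇒n7  → match P3@[19:20]
[21] read 'b'  n7⇒n4 ·f
[22] read 'b'  n4⇒n5
[23] read 'c'  n5⇒n6  → match P2@[21:23],P3@[22:23]
[24] read 'b'  n6⇒n4 ·f
[25] read 'c'  n4⇒n7  → match P3@[24:25]
[26] read 'c'  n7⇒n2 ·f
[27] read 'b'  n2⇒n4 ·f
[28] read 'd'  n4⇒n0 ·f
[29] read 'c'  n0⇒n2
[30] read 'd'  n2⇒n3  → match P1@[29:30]
[31] read 'a'  n3⇒n1 ·f  → match P0@[31:31]
[32] read 'a'  n1⇒n1 ·f  → match P0@[32:32]
[33] read 'c'  n1⇒n2 ·f
[34] read 'd'  n2⇒n3  → match P1@[33:34]
[35] read 'b'  n3⇒n4 ·f
[36] read 'b'  n4⇒n5
[37] read 'c'  n5⇒n6  → match P2@[35:37],P3@[36:37]
[38] read 'd'  n6⇒n3 ·f  → match P1@[37:38]
[39] read 'b'  n3⇒n4 ·f
[40] read 'b'  n4⇒n5
[41] read 'c'  n5⇒n6  → match P2@[39:41],P3@[40:41]
[42] read 'c'  n6⇒n2 ·f
[43] read 'd'  n2⇒n3  → match P1@[42:43]
[44] read 'c'  n3⇒n2 ·f

Result: [[0,0],[1,0],[3,0],[10,0],[13,1],[16,2],[16,3],[18,3],[20,3],[23,2],[23,3],[25,3],[30,1],[31,0],[32,0],[34,1],[37,2],[37,3],[38,1],[41,2],[41,3],[43,1]]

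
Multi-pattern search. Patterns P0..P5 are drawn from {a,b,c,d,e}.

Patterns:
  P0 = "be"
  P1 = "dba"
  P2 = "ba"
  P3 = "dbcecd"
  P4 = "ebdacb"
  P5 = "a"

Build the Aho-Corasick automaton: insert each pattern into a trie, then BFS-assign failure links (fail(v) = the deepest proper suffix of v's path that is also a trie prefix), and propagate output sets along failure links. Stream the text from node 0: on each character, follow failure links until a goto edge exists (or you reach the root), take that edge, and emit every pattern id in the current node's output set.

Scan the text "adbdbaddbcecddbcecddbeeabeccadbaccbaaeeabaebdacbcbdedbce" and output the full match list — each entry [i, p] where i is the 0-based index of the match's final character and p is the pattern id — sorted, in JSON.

Build automaton:
Trie nodes:
  0='ε' goto a→17 b→1 d→3 e→11
  1='b' goto a→6 e→2
  2='be' goto ·  [P0 ends]
  3='d' goto b→4
  4='db' goto a→5 c→7
  5='dba' goto ·  [P1 ends]
  6='ba' goto ·  [P2 ends]
  7='dbc' goto e→8
  8='dbce' goto c→9
  9='dbcec' goto d→10
  10='dbcecd' goto ·  [P3 ends]
  11='e' goto b→12
  12='eb' goto d→13
  13='ebd' goto a→14
  14='ebda' goto c→15
  15='ebdac' goto b→16
  16='ebdacb' goto ·  [P4 ends]
  17='a' goto ·  [P5 ends]

BFS fail/out derivation:
  fail(1) 'b': from fail(0)=0 chase 'b': 0 ⇒ 0;  out=∅∪out(0)=∅
  fail(3) 'd': from fail(0)=0 chase 'd': 0 ⇒ 0;  out=∅∪out(0)=∅
  fail(11) 'e': from fail(0)=0 chase 'e': 0 ⇒ 0;  out=∅∪out(0)=∅
  fail(17) 'a': from fail(0)=0 chase 'a': 0 ⇒ 0;  out={5}∪out(0)={5}
  fail(2) 'be': from fail(1)=0 chase 'e': 0 ⇒ 11;  out={0}∪out(11)={0}
  fail(4) 'db': from fail(3)=0 chase 'b': 0 ⇒ 1;  out=∅∪out(1)=∅
  fail(6) 'ba': from fail(1)=0 chase 'a': 0 ⇒ 17;  out={2}∪out(17)={2,5}
  fail(12) 'eb': from fail(11)=0 chase 'b': 0 ⇒ 1;  out=∅∪out(1)=∅
  fail(5) 'dba': from fail(4)=1 chase 'a': 1 ⇒ 6;  out={1}∪out(6)={1,2,5}
  fail(7) 'dbc': from fail(4)=1 chase 'c': 1→0 ⇒ 0;  out=∅∪out(0)=∅
  fail(13) 'ebd': from fail(12)=1 chase 'd': 1→0 ⇒ 3;  out=∅∪out(3)=∅
  fail(8) 'dbce': from fail(7)=0 chase 'e': 0 ⇒ 11;  out=∅∪out(11)=∅
  fail(14) 'ebda': from fail(13)=3 chase 'a': 3→0 ⇒ 17;  out=∅∪out(17)={5}
  fail(9) 'dbcec': from fail(8)=11 chase 'c': 11→0 ⇒ 0;  out=∅∪out(0)=∅
  fail(15) 'ebdac': from fail(14)=17 chase 'c': 17→0 ⇒ 0;  out=∅∪out(0)=∅
  fail(10) 'dbcecd': from fail(9)=0 chase 'd': 0 ⇒ 3;  out={3}∪out(3)={3}
  fail(16) 'ebdacb': from fail(15)=0 chase 'b': 0 ⇒ 1;  out={4}∪out(1)={4}

Run:
pos 0 'a': at 17  → match P5@[0:0]
pos 1 'd': at 3 (fail-walked)
pos 2 'b': at 4
pos 3 'd': at 3 (fail-walked)
pos 4 'b': at 4
pos 5 'a': at 5  → match P1@[3:5],P2@[4:5],P5@[5:5]
pos 6 'd': at 3 (fail-walked)
pos 7 'd': at 3 (fail-walked)
pos 8 'b': at 4
pos 9 'c': at 7
pos 10 'e': at 8
pos 11 'c': at 9
pos 12 'd': at 10  → match P3@[7:12]
pos 13 'd': at 3 (fail-walked)
pos 14 'b': at 4
pos 15 'c': at 7
pos 16 'e': at 8
pos 17 'c': at 9
pos 18 'd': at 10  → match P3@[13:18]
pos 19 'd': at 3 (fail-walked)
pos 20 'b': at 4
pos 21 'e': at 2 (fail-walked)  → match P0@[20:21]
pos 22 'e': at 11 (fail-walked)
pos 23 'a': at 17 (fail-walked)  → match P5@[23:23]
pos 24 'b': at 1 (fail-walked)
pos 25 'e': at 2  → match P0@[24:25]
pos 26 'c': at 0 (fail-walked)
pos 27 'c': at 0
pos 28 'a': at 17  → match P5@[28:28]
pos 29 'd': at 3 (fail-walked)
pos 30 'b': at 4
pos 31 'a': at 5  → match P1@[29:31],P2@[30:31],P5@[31:31]
pos 32 'c': at 0 (fail-walked)
pos 33 'c': at 0
pos 34 'b': at 1
pos 35 'a': at 6  → match P2@[34:35],P5@[35:35]
pos 36 'a': at 17 (fail-walked)  → match P5@[36:36]
pos 37 'e': at 11 (fail-walked)
pos 38 'e': at 11 (fail-walked)
pos 39 'a': at 17 (fail-walked)  → match P5@[39:39]
pos 40 'b': at 1 (fail-walked)
pos 41 'a': at 6  → match P2@[40:41],P5@[41:41]
pos 42 'e': at 11 (fail-walked)
pos 43 'b': at 12
pos 44 'd': at 13
pos 45 'a': at 14  → match P5@[45:45]
pos 46 'c': at 15
pos 47 'b': at 16  → match P4@[42:47]
pos 48 'c': at 0 (fail-walked)
pos 49 'b': at 1
pos 50 'd': at 3 (fail-walked)
pos 51 'e': at 11 (fail-walked)
pos 52 'd': at 3 (fail-walked)
pos 53 'b': at 4
pos 54 'c': at 7
pos 55 'e': at 8

Result: [[0,5],[5,1],[5,2],[5,5],[12,3],[18,3],[21,0],[23,5],[25,0],[28,5],[31,1],[31,2],[31,5],[35,2],[35,5],[36,5],[39,5],[41,2],[41,5],[45,5],[47,4]]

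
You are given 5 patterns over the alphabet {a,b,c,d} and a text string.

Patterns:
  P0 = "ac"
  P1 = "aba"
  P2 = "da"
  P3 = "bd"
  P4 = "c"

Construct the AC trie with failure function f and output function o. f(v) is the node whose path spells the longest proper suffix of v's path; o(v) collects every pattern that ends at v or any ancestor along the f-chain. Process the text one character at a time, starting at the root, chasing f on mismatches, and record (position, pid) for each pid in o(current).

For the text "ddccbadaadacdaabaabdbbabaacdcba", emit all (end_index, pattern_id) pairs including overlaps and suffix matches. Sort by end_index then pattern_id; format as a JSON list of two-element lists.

Build:
Trie (insert patterns):
  n0 'ε': a→1 b→7 c→9 d→5
  n1 'a': b→3 c→2
  n2 'ac': ·  ←P0
  n3 'ab': a→4
  n4 'aba': ·  ←P1
  n5 'd': a→6
  n6 'da': ·  ←P2
  n7 'b': d→8
  n8 'bd': ·  ←P3
  n9 'c': ·  ←P4

BFS fail/out derivation:
  fail(1) 'a': from fail(0)=0 chase 'a': 0 ⇒ 0;  out=∅∪out(0)=∅
  fail(5) 'd': from fail(0)=0 chase 'd': 0 ⇒ 0;  out=∅∪out(0)=∅
  fail(7) 'b': from fail(0)=0 chase 'b': 0 ⇒ 0;  out=∅∪out(0)=∅
  fail(9) 'c': from fail(0)=0 chase 'c': 0 ⇒ 0;  out={4}∪out(0)={4}
  fail(2) 'ac': from fail(1)=0 chase 'c': 0 ⇒ 9;  out={0}∪out(9)={0,4}
  fail(3) 'ab': from fail(1)=0 chase 'b': 0 ⇒ 7;  out=∅∪out(7)=∅
  fail(6) 'da': from fail(5)=0 chase 'a': 0 ⇒ 1;  out={2}∪out(1)={2}
  fail(8) 'bd': from fail(7)=0 chase 'd': 0 ⇒ 5;  out={3}∪out(5)={3}
  fail(4) 'aba': from fail(3)=7 chase 'a': 7→0 ⇒ 1;  out={1}∪out(1)={1}

Text stream:
i=0 'd': node 0→5
i=1 'd': node 5→5 (fail-walked)
i=2 'c': node 5→9 (fail-walked)  → match P4@[2:2]
i=3 'c': node 9→9 (fail-walked)  → match P4@[3:3]
i=4 'b': node 9→7 (fail-walked)
i=5 'a': node 7→1 (fail-walked)
i=6 'd': node 1→5 (fail-walked)
i=7 'a': node 5→6  → match P2@[6:7]
i=8 'a': node 6→1 (fail-walked)
i=9 'd': node 1→5 (fail-walked)
i=10 'a': node 5→6  → match P2@[9:10]
i=11 'c': node 6→2 (fail-walked)  → match P0@[10:11],P4@[11:11]
i=12 'd': node 2→5 (fail-walked)
i=13 'a': node 5→6  → match P2@[12:13]
i=14 'a': node 6→1 (fail-walked)
i=15 'b': node 1→3
i=16 'a': node 3→4  → match P1@[14:16]
i=17 'a': node 4→1 (fail-walked)
i=18 'b': node 1→3
i=19 'd': node 3→8 (fail-walked)  → match P3@[18:19]
i=20 'b': node 8→7 (fail-walked)
i=21 'b': node 7→7 (fail-walked)
i=22 'a': node 7→1 (fail-walked)
i=23 'b': node 1→3
i=24 'a': node 3→4  → match P1@[22:24]
i=25 'a': node 4→1 (fail-walked)
i=26 'c': node 1→2  → match P0@[25:26],P4@[26:26]
i=27 'd': node 2→5 (fail-walked)
i=28 'c': node 5→9 (fail-walked)  → match P4@[28:28]
i=29 'b': node 9→7 (fail-walked)
i=30 'a': node 7→1 (fail-walked)

Result: [[2,4],[3,4],[7,2],[10,2],[11,0],[11,4],[13,2],[16,1],[19,3],[24,1],[26,0],[26,4],[28,4]]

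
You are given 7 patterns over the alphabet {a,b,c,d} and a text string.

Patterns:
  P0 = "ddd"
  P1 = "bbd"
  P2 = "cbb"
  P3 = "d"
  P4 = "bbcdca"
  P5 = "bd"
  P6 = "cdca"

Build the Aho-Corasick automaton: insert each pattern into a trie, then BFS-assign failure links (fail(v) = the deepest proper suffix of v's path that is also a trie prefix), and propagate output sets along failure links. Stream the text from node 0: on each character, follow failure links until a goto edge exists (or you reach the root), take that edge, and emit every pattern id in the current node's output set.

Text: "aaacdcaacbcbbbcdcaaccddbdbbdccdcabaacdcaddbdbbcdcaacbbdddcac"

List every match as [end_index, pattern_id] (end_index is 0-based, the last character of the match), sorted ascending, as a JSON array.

Build automaton:
Trie nodes:
  0='ε' goto b→4 c→7 d→1
  1='d' goto d→2  [P3 ends]
  2='dd' goto d→3
  3='ddd' goto ·  [P0 ends]
  4='b' goto b→5 d→14
  5='bb' goto c→10 d→6
  6='bbd' goto ·  [P1 ends]
  7='c' goto b→8 d→15
  8='cb' goto b→9
  9='cbb' goto ·  [P2 ends]
  10='bbc' goto d→11
  11='bbcd' goto c→12
  12='bbcdc' goto a→13
  13='bbcdca' goto ·  [P4 ends]
  14='bd' goto ·  [P5 ends]
  15='cd' goto c→16
  16='cdc' goto a→17
  17='cdca' goto ·  [P6 ends]

Failure links (BFS by depth):
  n1('d'): parent n0 fail=0; on 'd' 0 → fail=0;  out {3}∪∅={3}
  n4('b'): parent n0 fail=0; on 'b' 0 → fail=0;  out ∅∪∅=∅
  n7('c'): parent n0 fail=0; on 'c' 0 → fail=0;  out ∅∪∅=∅
  n2('dd'): parent n1 fail=0; on 'd' 0 → fail=1;  out ∅∪{3}={3}
  n5('bb'): parent n4 fail=0; on 'b' 0 → fail=4;  out ∅∪∅=∅
  n8('cb'): parent n7 fail=0; on 'b' 0 → fail=4;  out ∅∪∅=∅
  n14('bd'): parent n4 fail=0; on 'd' 0 → fail=1;  out {5}∪{3}={3,5}
  n15('cd'): parent n7 fail=0; on 'd' 0 → fail=1;  out ∅∪{3}={3}
  n3('ddd'): parent n2 fail=1; on 'd' 1 → fail=2;  out {0}∪{3}={0,3}
  n6('bbd'): parent n5 fail=4; on 'd' 4 → fail=14;  out {1}∪{3,5}={1,3,5}
  n9('cbb'): parent n8 fail=4; on 'b' 4 → fail=5;  out {2}∪∅={2}
  n10('bbc'): parent n5 fail=4; on 'c' 4→0 → fail=7;  out ∅∪∅=∅
  n16('cdc'): parent n15 fail=1; on 'c' 1→0 → fail=7;  out ∅∪∅=∅
  n11('bbcd'): parent n10 fail=7; on 'd' 7 → fail=15;  out ∅∪{3}={3}
  n17('cdca'): parent n16 fail=7; on 'a' 7→0 → fail=0;  out {6}∪∅={6}
  n12('bbcdc'): parent n11 fail=15; on 'c' 15 → fail=16;  out ∅∪∅=∅
  n13('bbcdca'): parent n12 fail=16; on 'a' 16 → fail=17;  out {4}∪{6}={4,6}

Text stream:
pos 0 'a': at 0
pos 1 'a': at 0
pos 2 'a': at 0
pos 3 'c': at 7
pos 4 'd': at 15  ** P3@[4:4]
pos 5 'c': at 16
pos 6 'a': at 17  ** P6@[3:6]
pos 7 'a': at 0 (via fail)
pos 8 'c': at 7
pos 9 'b': at 8
pos 10 'c': at 7 (via fail)
pos 11 'b': at 8
pos 12 'b': at 9  ** P2@[10:12]
pos 13 'b': at 5 (via fail)
pos 14 'c': at 10
pos 15 'd': at 11  ** P3@[15:15]
pos 16 'c': at 12
pos 17 'a': at 13  ** P4@[12:17],P6@[14:17]
pos 18 'a': at 0 (via fail)
pos 19 'c': at 7
pos 20 'c': at 7 (via fail)
pos 21 'd': at 15  ** P3@[21:21]
pos 22 'd': at 2 (via fail)  ** P3@[22:22]
pos 23 'b': at 4 (via fail)
pos 24 'd': at 14  ** P3@[24:24],P5@[23:24]
pos 25 'b': at 4 (via fail)
pos 26 'b': at 5
pos 27 'd': at 6  ** P1@[25:27],P3@[27:27],P5@[26:27]
pos 28 'c': at 7 (via fail)
pos 29 'c': at 7 (via fail)
pos 30 'd': at 15  ** P3@[30:30]
pos 31 'c': at 16
pos 32 'a': at 17  ** P6@[29:32]
pos 33 'b': at 4 (via fail)
pos 34 'a': at 0 (via fail)
pos 35 'a': at 0
pos 36 'c': at 7
pos 37 'd': at 15  ** P3@[37:37]
pos 38 'c': at 16
pos 39 'a': at 17  ** P6@[36:39]
pos 40 'd': at 1 (via fail)  ** P3@[40:40]
pos 41 'd': at 2  ** P3@[41:41]
pos 42 'b': at 4 (via fail)
pos 43 'd': at 14  ** P3@[43:43],P5@[42:43]
pos 44 'b': at 4 (via fail)
pos 45 'b': at 5
pos 46 'c': at 10
pos 47 'd': at 11  ** P3@[47:47]
pos 48 'c': at 12
pos 49 'a': at 13  ** P4@[44:49],P6@[46:49]
pos 50 'a': at 0 (via fail)
pos 51 'c': at 7
pos 52 'b': at 8
pos 53 'b': at 9  ** P2@[51:53]
pos 54 'd': at 6 (via fail)  ** P1@[52:54],P3@[54:54],P5@[53:54]
pos 55 'd': at 2 (via fail)  ** P3@[55:55]
pos 56 'd': at 3  ** P0@[54:56],P3@[56:56]
pos 57 'c': at 7 (via fail)
pos 58 'a': at 0 (via fail)
pos 59 'c': at 7

All matches (sorted): [[4,3],[6,6],[12,2],[15,3],[17,4],[17,6],[21,3],[22,3],[24,3],[24,5],[27,1],[27,3],[27,5],[30,3],[32,6],[37,3],[39,6],[40,3],[41,3],[43,3],[43,5],[47,3],[49,4],[49,6],[53,2],[54,1],[54,3],[54,5],[55,3],[56,0],[56,3]]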